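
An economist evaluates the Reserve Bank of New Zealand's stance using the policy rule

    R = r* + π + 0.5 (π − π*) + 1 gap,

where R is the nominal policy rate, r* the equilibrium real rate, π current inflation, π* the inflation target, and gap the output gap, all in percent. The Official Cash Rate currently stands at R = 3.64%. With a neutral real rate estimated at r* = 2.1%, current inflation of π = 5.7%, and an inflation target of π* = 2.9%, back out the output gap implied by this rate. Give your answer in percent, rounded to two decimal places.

1 gap = 3.64 − 2.1 − 5.7 − 0.5 × (5.7 − 2.9) = -5.56
gap = -5.56 / 1 = -5.56

-5.56%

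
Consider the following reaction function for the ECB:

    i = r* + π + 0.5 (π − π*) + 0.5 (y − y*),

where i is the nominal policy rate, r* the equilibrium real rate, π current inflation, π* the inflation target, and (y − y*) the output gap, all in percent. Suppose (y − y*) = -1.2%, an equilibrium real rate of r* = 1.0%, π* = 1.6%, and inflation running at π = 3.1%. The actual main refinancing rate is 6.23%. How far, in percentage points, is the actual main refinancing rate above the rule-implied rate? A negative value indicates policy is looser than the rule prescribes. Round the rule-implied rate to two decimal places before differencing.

1.98 pp

i = 1.0 + 3.1 + 0.5 × (3.1 − 1.6) + 0.5 × (-1.2)
   = 1.0 + 3.1 + 0.75 − 0.6 = 4.25
Deviation = 6.23 − 4.25 = 1.98 pp.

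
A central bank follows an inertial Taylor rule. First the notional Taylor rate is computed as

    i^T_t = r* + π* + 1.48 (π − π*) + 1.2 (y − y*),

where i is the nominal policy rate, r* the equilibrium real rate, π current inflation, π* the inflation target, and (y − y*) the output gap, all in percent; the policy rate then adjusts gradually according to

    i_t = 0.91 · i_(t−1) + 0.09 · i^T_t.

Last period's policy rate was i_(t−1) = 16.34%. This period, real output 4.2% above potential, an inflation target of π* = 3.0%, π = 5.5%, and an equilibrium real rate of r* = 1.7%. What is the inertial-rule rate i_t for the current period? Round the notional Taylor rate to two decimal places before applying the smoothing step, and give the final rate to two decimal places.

16.08%

Output 4.2% above potential → (y − y*) = 4.2.
i^T_t = 1.7 + 3.0 + 1.48 × (5.5 − 3.0) + 1.2 × 4.2
   = 1.7 + 3 + 3.7 + 5.04 = 13.44
i_t = 0.91 × 16.34 + 0.09 × 13.44 = 14.8694 + 1.2096 = 16.08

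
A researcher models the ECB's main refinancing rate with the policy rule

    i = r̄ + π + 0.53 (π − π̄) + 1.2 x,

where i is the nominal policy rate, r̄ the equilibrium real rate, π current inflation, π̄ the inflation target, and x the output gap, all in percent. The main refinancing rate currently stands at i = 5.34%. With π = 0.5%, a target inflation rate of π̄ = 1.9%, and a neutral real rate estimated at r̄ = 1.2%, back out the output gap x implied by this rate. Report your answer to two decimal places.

3.65%

1.2 x = 5.34 − 1.2 − 0.5 − 0.53 × (0.5 − 1.9) = 4.382
x = 4.382 / 1.2 = 3.65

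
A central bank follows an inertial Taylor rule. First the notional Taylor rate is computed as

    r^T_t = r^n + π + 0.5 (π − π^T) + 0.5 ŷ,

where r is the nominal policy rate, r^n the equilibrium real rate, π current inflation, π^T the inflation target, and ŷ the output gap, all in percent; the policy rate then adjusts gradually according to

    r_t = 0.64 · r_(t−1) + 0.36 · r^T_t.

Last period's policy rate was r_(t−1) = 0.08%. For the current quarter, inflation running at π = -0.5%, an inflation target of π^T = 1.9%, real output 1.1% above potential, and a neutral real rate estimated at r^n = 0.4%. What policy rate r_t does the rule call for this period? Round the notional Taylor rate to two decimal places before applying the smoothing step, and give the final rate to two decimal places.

Output 1.1% above potential → ŷ = 1.1.
r^T_t = 0.4 + (-0.5) + 0.5 × (-0.5 − 1.9) + 0.5 × 1.1
   = 0.4 − 0.5 − 1.2 + 0.55 = -0.75
r_t = 0.64 × 0.08 + 0.36 × (-0.75) = 0.0512 − 0.27 = -0.22

-0.22%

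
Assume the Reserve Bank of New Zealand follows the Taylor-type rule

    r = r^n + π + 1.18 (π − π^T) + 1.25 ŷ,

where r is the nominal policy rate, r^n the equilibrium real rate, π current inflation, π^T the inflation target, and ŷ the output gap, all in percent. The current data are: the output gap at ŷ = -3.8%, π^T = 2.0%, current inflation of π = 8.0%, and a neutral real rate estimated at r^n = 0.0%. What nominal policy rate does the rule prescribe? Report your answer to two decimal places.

r = 0.0 + 8.0 + 1.18 × (8.0 − 2.0) + 1.25 × (-3.8)
   = 0.0 + 8 + 7.08 − 4.75 = 10.33

10.33%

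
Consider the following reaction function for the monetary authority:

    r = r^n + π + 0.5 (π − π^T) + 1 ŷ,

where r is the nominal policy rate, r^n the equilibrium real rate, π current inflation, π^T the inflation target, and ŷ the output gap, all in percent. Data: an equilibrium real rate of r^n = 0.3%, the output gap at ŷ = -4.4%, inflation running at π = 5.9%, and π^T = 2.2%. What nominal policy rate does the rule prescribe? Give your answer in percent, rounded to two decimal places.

3.65%

r = 0.3 + 5.9 + 0.5 × (5.9 − 2.2) + 1 × (-4.4)
   = 0.3 + 5.9 + 1.85 − 4.4 = 3.65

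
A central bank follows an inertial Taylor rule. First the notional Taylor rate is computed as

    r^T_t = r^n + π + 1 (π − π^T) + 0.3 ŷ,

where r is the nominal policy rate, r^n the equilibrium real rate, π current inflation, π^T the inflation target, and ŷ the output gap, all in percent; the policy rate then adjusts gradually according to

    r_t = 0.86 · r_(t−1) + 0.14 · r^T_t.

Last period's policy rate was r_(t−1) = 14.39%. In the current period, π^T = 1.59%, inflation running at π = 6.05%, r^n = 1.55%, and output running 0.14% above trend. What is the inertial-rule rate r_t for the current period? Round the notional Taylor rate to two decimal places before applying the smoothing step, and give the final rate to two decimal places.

14.07%

Output 0.14% above potential → ŷ = 0.14.
r^T_t = 1.55 + 6.05 + 1 × (6.05 − 1.59) + 0.3 × 0.14
   = 1.55 + 6.05 + 4.46 + 0.042 = 12.10
r_t = 0.86 × 14.39 + 0.14 × 12.10 = 12.3754 + 1.694 = 14.07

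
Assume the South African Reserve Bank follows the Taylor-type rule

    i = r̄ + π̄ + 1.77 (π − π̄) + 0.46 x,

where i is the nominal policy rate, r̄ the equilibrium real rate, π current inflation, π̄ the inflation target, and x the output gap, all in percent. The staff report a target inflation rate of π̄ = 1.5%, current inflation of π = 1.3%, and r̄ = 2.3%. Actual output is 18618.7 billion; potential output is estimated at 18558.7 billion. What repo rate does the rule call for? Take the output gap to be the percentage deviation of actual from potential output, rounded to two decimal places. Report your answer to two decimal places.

Output gap = 100 × (18618.7 − 18558.7) / 18558.7 = 0.32%.
i = 2.30 + 1.50 + 1.77 × (1.30 − 1.50) + 0.46 × 0.32
   = 2.30 + 1.5 − 0.354 + 0.1472 = 3.59

3.59%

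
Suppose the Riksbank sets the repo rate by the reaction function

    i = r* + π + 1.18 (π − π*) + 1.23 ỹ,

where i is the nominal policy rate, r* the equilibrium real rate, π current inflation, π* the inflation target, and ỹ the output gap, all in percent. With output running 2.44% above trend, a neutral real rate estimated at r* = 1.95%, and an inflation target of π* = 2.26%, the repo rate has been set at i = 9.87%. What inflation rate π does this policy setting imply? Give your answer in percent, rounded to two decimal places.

Output 2.44% above potential → ỹ = 2.44.
Collecting π: i = r* + (1 + 1.18) π − 1.18 π* + 1.23 ỹ
2.18 π = 9.87 − 1.95 + 1.18 × 2.26 − 1.23 × 2.44 = 7.5856
π = 7.5856 / 2.18 = 3.48

3.48%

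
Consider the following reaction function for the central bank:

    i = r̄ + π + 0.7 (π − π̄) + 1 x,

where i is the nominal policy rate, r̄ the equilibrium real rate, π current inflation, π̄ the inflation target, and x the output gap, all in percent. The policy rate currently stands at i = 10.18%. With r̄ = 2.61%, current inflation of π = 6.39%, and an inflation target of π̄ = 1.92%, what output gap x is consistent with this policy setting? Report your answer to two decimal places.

1 x = 10.18 − 2.61 − 6.39 − 0.7 × (6.39 − 1.92) = -1.949
x = -1.949 / 1 = -1.95

-1.95%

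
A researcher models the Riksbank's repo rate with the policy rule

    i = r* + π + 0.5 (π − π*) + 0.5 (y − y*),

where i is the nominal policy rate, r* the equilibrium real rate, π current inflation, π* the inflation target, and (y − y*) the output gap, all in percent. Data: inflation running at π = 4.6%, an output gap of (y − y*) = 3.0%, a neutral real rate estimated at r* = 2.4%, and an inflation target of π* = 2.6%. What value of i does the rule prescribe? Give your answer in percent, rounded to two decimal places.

i = 2.4 + 4.6 + 0.5 × (4.6 − 2.6) + 0.5 × 3.0
   = 2.4 + 4.6 + 1 + 1.5 = 9.50

9.50%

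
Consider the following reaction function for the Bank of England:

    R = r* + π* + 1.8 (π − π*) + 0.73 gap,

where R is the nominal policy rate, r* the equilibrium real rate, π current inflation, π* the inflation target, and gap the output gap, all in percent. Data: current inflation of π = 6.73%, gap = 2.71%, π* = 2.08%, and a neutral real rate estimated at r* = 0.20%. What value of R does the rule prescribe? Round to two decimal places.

12.63%

R = 0.20 + 2.08 + 1.8 × (6.73 − 2.08) + 0.73 × 2.71
   = 0.20 + 2.08 + 8.37 + 1.9783 = 12.63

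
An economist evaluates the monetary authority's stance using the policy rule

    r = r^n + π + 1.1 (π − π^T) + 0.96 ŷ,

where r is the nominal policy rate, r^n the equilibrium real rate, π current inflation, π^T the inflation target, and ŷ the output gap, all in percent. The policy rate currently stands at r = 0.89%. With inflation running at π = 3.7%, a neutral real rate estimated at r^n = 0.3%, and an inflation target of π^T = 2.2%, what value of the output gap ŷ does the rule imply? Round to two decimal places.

-4.96%

0.96 ŷ = 0.89 − 0.3 − 3.7 − 1.1 × (3.7 − 2.2) = -4.76
ŷ = -4.76 / 0.96 = -4.96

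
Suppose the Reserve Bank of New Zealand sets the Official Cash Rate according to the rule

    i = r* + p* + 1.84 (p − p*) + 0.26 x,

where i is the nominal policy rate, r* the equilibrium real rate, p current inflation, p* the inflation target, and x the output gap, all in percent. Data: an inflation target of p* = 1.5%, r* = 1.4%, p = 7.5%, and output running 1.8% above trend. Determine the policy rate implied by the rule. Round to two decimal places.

Output 1.8% above potential → x = 1.8.
i = 1.4 + 1.5 + 1.84 × (7.5 − 1.5) + 0.26 × 1.8
   = 1.4 + 1.5 + 11.04 + 0.468 = 14.41

14.41%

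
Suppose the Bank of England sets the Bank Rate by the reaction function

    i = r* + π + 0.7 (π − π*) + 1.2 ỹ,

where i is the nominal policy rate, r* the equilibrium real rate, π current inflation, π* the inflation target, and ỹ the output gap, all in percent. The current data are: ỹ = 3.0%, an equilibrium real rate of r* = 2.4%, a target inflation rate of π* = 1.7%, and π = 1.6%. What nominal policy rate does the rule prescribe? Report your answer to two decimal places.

i = 2.4 + 1.6 + 0.7 × (1.6 − 1.7) + 1.2 × 3.0
   = 2.4 + 1.6 − 0.07 + 3.6 = 7.53

7.53%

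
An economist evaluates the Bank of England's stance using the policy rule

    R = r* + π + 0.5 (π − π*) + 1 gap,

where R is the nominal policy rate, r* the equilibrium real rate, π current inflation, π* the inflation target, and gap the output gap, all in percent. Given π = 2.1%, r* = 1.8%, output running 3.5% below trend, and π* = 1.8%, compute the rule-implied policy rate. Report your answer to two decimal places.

0.55%

Output 3.5% below potential → gap = -3.5.
R = 1.8 + 2.1 + 0.5 × (2.1 − 1.8) + 1 × (-3.5)
   = 1.8 + 2.1 + 0.15 − 3.5 = 0.55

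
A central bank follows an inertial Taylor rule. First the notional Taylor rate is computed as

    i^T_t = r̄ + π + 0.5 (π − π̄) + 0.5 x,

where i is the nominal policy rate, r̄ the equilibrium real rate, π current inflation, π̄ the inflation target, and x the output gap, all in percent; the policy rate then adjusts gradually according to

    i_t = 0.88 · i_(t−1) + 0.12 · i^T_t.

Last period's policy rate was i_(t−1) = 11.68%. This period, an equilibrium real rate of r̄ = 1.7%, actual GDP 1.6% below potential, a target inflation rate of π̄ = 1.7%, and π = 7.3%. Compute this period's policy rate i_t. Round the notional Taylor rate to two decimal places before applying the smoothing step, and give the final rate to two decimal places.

Output 1.6% below potential → x = -1.6.
i^T_t = 1.7 + 7.3 + 0.5 × (7.3 − 1.7) + 0.5 × (-1.6)
   = 1.7 + 7.3 + 2.8 − 0.8 = 11.00
i_t = 0.88 × 11.68 + 0.12 × 11.00 = 10.2784 + 1.32 = 11.60

11.60%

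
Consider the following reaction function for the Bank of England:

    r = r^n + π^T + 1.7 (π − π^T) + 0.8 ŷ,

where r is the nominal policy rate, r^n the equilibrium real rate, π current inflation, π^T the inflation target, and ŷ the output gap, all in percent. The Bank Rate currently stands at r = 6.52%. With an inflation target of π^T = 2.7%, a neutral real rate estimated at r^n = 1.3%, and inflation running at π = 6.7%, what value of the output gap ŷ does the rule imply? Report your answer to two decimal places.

0.8 ŷ = 6.52 − 1.3 − 2.7 − 1.7 × (6.7 − 2.7) = -4.28
ŷ = -4.28 / 0.8 = -5.35

-5.35%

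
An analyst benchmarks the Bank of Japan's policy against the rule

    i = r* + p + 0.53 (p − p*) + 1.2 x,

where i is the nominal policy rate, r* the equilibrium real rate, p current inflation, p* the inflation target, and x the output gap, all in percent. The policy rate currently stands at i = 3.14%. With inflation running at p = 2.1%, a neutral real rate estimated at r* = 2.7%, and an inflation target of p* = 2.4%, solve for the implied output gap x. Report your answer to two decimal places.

-1.25%

1.2 x = 3.14 − 2.7 − 2.1 − 0.53 × (2.1 − 2.4) = -1.501
x = -1.501 / 1.2 = -1.25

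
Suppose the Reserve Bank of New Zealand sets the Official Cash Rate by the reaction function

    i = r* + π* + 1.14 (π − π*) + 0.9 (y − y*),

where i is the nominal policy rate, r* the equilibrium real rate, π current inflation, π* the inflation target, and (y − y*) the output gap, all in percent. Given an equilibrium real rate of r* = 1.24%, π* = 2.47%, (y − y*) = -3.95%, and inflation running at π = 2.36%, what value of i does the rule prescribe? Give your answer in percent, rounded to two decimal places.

i = 1.24 + 2.47 + 1.14 × (2.36 − 2.47) + 0.9 × (-3.95)
   = 1.24 + 2.47 − 0.1254 − 3.555 = 0.03

0.03%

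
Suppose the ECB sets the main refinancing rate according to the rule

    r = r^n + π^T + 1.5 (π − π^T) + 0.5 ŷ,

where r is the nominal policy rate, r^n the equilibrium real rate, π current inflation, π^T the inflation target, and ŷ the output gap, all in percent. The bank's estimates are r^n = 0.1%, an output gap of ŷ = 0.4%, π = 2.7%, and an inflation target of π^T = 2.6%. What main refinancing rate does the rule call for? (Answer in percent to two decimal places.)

r = 0.1 + 2.6 + 1.5 × (2.7 − 2.6) + 0.5 × 0.4
   = 0.1 + 2.6 + 0.15 + 0.2 = 3.05

3.05%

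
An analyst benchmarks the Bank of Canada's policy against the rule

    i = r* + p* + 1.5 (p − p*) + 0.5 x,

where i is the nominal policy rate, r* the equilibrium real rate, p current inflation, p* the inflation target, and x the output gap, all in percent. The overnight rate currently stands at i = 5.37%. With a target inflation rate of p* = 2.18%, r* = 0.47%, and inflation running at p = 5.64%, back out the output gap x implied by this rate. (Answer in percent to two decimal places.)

0.5 x = 5.37 − 0.47 − 2.18 − 1.5 × (5.64 − 2.18) = -2.47
x = -2.47 / 0.5 = -4.94

-4.94%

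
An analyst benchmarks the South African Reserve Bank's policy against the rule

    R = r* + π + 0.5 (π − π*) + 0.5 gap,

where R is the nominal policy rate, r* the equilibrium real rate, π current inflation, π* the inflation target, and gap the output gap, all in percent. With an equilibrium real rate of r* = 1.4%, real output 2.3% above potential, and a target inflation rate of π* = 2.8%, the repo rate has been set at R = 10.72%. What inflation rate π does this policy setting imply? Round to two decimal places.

6.38%

Output 2.3% above potential → gap = 2.3.
Collecting π: R = r* + (1 + 0.5) π − 0.5 π* + 0.5 gap
1.5 π = 10.72 − 1.4 + 0.5 × 2.8 − 0.5 × 2.3 = 9.57
π = 9.57 / 1.5 = 6.38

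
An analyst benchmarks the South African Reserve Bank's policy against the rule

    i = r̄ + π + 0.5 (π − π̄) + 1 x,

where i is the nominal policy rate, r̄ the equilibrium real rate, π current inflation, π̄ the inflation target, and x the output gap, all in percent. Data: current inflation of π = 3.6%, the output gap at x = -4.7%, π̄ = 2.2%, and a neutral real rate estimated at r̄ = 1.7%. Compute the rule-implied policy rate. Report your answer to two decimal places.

i = 1.7 + 3.6 + 0.5 × (3.6 − 2.2) + 1 × (-4.7)
   = 1.7 + 3.6 + 0.7 − 4.7 = 1.30

1.30%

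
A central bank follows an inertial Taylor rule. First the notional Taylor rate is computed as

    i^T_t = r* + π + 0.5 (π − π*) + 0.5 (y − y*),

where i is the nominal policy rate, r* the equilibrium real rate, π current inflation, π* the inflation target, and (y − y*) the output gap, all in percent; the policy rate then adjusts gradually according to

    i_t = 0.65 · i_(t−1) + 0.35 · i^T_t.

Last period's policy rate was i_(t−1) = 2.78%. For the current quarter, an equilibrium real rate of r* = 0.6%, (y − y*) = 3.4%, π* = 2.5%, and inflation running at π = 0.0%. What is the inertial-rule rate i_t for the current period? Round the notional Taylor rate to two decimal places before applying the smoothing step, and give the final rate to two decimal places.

i^T_t = 0.6 + 0.0 + 0.5 × (0.0 − 2.5) + 0.5 × 3.4
   = 0.6 + 0 − 1.25 + 1.7 = 1.05
i_t = 0.65 × 2.78 + 0.35 × 1.05 = 1.807 + 0.3675 = 2.17

2.17%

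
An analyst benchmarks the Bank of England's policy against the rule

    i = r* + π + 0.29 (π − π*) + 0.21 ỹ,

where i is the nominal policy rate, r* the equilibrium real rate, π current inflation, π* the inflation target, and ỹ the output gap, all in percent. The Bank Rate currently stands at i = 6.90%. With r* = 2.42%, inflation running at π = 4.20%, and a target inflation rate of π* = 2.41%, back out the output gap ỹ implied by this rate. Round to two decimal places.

-1.14%

0.21 ỹ = 6.90 − 2.42 − 4.20 − 0.29 × (4.20 − 2.41) = -0.2391
ỹ = -0.2391 / 0.21 = -1.14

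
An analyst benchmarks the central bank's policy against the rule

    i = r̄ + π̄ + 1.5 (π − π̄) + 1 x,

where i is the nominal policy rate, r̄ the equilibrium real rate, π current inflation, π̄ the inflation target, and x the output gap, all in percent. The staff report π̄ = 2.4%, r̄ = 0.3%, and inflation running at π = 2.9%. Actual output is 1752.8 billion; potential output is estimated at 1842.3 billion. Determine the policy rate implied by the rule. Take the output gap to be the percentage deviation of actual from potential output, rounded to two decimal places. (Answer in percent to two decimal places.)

Output gap = 100 × (1752.8 − 1842.3) / 1842.3 = -4.86%.
i = 0.30 + 2.40 + 1.5 × (2.90 − 2.40) + 1 × (-4.86)
   = 0.30 + 2.4 + 0.75 − 4.86 = -1.41

-1.41%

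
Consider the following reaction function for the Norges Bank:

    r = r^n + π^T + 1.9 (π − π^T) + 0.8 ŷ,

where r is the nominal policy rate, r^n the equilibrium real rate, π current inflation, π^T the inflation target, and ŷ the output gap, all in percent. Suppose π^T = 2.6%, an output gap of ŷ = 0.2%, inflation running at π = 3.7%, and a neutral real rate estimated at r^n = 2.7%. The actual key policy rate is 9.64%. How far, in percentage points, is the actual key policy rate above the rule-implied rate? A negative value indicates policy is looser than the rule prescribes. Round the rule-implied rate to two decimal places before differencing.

r = 2.7 + 2.6 + 1.9 × (3.7 − 2.6) + 0.8 × 0.2
   = 2.7 + 2.6 + 2.09 + 0.16 = 7.55
Deviation = 9.64 − 7.55 = 2.09 pp.

2.09 pp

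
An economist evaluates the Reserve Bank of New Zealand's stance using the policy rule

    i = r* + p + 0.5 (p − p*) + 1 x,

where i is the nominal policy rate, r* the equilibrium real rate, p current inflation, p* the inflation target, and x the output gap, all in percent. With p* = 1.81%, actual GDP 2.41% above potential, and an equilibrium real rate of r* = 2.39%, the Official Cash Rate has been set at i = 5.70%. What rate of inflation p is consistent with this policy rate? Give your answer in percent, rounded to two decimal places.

Output 2.41% above potential → x = 2.41.
Collecting p: i = r* + (1 + 0.5) p − 0.5 p* + 1 x
1.5 p = 5.70 − 2.39 + 0.5 × 1.81 − 1 × 2.41 = 1.805
p = 1.805 / 1.5 = 1.20

1.20%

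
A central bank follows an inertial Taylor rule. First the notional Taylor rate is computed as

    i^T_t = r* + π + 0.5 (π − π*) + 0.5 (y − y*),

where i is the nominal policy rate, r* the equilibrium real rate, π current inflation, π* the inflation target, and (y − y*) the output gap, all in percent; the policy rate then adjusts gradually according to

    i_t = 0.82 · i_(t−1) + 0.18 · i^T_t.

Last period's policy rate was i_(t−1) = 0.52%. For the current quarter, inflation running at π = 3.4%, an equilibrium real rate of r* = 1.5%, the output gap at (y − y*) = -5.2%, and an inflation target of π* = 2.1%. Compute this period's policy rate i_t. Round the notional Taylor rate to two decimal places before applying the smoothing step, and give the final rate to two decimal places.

0.96%

i^T_t = 1.5 + 3.4 + 0.5 × (3.4 − 2.1) + 0.5 × (-5.2)
   = 1.5 + 3.4 + 0.65 − 2.6 = 2.95
i_t = 0.82 × 0.52 + 0.18 × 2.95 = 0.4264 + 0.531 = 0.96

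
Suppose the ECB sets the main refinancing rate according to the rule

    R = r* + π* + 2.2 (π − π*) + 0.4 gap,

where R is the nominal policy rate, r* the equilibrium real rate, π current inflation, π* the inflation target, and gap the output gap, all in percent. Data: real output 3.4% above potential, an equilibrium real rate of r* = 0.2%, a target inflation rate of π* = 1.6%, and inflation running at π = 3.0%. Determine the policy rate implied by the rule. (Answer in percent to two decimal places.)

6.24%

Output 3.4% above potential → gap = 3.4.
R = 0.2 + 1.6 + 2.2 × (3.0 − 1.6) + 0.4 × 3.4
   = 0.2 + 1.6 + 3.08 + 1.36 = 6.24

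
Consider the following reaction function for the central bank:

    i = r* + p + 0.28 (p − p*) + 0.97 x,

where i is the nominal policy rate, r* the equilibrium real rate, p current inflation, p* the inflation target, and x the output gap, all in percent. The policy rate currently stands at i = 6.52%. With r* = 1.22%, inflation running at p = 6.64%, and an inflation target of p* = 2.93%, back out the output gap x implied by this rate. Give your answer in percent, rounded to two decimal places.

-2.45%

0.97 x = 6.52 − 1.22 − 6.64 − 0.28 × (6.64 − 2.93) = -2.3788
x = -2.3788 / 0.97 = -2.45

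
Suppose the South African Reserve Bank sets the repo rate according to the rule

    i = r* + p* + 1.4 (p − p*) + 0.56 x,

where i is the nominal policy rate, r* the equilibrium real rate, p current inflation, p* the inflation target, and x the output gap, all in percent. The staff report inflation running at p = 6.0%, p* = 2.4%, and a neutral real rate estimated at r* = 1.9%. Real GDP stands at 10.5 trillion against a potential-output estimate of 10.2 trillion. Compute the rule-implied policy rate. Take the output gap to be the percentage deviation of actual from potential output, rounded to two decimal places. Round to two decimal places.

Output gap = 100 × (10.5 − 10.2) / 10.2 = 2.94%.
i = 1.90 + 2.40 + 1.4 × (6.00 − 2.40) + 0.56 × 2.94
   = 1.90 + 2.4 + 5.04 + 1.6464 = 10.99

10.99%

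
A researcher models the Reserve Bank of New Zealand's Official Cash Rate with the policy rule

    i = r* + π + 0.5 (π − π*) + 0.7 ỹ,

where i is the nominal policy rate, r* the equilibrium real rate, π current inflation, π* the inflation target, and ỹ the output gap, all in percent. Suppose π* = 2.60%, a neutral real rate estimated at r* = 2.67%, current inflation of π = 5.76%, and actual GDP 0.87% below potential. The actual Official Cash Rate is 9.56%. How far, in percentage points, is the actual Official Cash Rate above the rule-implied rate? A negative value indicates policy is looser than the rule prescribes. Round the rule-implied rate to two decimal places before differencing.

Output 0.87% below potential → ỹ = -0.87.
i = 2.67 + 5.76 + 0.5 × (5.76 − 2.60) + 0.7 × (-0.87)
   = 2.67 + 5.76 + 1.58 − 0.609 = 9.40
Deviation = 9.56 − 9.40 = 0.16 pp.

0.16 pp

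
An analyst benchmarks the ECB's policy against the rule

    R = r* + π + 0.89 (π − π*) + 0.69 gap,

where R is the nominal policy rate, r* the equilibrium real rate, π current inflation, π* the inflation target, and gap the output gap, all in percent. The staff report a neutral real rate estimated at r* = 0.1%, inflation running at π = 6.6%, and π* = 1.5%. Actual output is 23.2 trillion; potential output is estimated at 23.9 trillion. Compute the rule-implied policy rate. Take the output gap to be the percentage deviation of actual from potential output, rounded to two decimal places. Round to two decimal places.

Output gap = 100 × (23.2 − 23.9) / 23.9 = -2.93%.
R = 0.10 + 6.60 + 0.89 × (6.60 − 1.50) + 0.69 × (-2.93)
   = 0.10 + 6.6 + 4.539 − 2.0217 = 9.22

9.22%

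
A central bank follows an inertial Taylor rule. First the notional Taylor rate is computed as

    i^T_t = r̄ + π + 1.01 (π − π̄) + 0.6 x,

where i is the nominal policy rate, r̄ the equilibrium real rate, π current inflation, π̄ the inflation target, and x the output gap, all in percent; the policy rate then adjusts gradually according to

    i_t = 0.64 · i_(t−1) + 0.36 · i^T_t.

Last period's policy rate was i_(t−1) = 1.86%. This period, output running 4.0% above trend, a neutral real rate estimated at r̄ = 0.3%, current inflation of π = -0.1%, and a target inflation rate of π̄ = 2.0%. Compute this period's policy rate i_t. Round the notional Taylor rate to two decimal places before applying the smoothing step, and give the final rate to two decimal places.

1.36%

Output 4.0% above potential → x = 4.0.
i^T_t = 0.3 + (-0.1) + 1.01 × (-0.1 − 2.0) + 0.6 × 4.0
   = 0.3 − 0.1 − 2.121 + 2.4 = 0.48
i_t = 0.64 × 1.86 + 0.36 × 0.48 = 1.1904 + 0.1728 = 1.36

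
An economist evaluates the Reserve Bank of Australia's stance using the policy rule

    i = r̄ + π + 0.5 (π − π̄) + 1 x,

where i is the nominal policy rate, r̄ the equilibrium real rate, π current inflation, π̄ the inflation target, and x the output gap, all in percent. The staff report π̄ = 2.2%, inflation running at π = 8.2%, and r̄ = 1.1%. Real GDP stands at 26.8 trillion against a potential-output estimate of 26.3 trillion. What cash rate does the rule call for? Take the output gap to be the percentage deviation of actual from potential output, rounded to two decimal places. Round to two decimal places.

14.20%

Output gap = 100 × (26.8 − 26.3) / 26.3 = 1.90%.
i = 1.10 + 8.20 + 0.5 × (8.20 − 2.20) + 1 × 1.90
   = 1.10 + 8.2 + 3 + 1.9 = 14.20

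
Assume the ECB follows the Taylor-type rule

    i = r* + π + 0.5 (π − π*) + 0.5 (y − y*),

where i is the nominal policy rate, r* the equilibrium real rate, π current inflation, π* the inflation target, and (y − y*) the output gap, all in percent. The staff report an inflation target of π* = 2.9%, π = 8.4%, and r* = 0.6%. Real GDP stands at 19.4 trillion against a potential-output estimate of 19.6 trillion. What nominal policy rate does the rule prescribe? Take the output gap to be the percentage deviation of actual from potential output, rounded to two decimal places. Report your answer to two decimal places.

Output gap = 100 × (19.4 − 19.6) / 19.6 = -1.02%.
i = 0.60 + 8.40 + 0.5 × (8.40 − 2.90) + 0.5 × (-1.02)
   = 0.60 + 8.4 + 2.75 − 0.51 = 11.24

11.24%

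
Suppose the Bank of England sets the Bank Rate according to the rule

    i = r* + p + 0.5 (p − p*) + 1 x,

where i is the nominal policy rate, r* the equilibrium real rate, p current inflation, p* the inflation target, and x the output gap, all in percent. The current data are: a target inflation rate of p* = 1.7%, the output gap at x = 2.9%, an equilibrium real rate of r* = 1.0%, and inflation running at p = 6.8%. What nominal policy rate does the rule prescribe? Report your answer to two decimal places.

i = 1.0 + 6.8 + 0.5 × (6.8 − 1.7) + 1 × 2.9
   = 1.0 + 6.8 + 2.55 + 2.9 = 13.25

13.25%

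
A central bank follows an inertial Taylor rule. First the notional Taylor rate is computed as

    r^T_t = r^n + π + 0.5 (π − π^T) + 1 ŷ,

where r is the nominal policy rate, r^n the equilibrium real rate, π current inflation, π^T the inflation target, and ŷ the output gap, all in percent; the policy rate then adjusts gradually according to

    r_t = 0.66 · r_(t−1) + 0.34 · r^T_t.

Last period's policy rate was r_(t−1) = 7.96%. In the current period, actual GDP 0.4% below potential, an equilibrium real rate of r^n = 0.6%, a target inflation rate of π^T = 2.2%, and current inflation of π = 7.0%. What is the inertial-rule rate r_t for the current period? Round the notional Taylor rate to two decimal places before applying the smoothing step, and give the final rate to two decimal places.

Output 0.4% below potential → ŷ = -0.4.
r^T_t = 0.6 + 7.0 + 0.5 × (7.0 − 2.2) + 1 × (-0.4)
   = 0.6 + 7 + 2.4 − 0.4 = 9.60
r_t = 0.66 × 7.96 + 0.34 × 9.60 = 5.2536 + 3.264 = 8.52

8.52%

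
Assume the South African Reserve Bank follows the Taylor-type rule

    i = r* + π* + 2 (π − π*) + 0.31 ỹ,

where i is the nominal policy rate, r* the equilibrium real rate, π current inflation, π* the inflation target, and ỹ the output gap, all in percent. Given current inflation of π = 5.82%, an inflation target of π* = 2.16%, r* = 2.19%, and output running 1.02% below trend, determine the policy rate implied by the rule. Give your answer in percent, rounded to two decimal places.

Output 1.02% below potential → ỹ = -1.02.
i = 2.19 + 2.16 + 2 × (5.82 − 2.16) + 0.31 × (-1.02)
   = 2.19 + 2.16 + 7.32 − 0.3162 = 11.35

11.35%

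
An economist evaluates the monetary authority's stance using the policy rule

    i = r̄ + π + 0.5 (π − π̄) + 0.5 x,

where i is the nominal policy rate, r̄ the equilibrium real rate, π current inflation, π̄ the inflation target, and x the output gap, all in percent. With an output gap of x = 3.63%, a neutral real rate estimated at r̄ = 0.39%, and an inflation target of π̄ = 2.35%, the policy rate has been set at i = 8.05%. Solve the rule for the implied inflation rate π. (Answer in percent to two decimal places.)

4.68%

Collecting π: i = r̄ + (1 + 0.5) π − 0.5 π̄ + 0.5 x
1.5 π = 8.05 − 0.39 + 0.5 × 2.35 − 0.5 × 3.63 = 7.02
π = 7.02 / 1.5 = 4.68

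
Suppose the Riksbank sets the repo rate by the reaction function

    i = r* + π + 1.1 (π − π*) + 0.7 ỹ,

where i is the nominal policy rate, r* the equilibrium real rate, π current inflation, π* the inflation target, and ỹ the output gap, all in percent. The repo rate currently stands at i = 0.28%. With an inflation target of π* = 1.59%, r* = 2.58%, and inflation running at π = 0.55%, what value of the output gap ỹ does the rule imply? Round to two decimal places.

-2.44%

0.7 ỹ = 0.28 − 2.58 − 0.55 − 1.1 × (0.55 − 1.59) = -1.706
ỹ = -1.706 / 0.7 = -2.44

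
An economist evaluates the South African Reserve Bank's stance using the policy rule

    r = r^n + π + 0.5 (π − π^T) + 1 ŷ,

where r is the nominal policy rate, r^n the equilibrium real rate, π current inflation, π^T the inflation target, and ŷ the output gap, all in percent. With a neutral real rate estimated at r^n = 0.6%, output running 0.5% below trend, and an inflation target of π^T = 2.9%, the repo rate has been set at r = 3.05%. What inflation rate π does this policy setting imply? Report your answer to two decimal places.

Output 0.5% below potential → ŷ = -0.5.
Collecting π: r = r^n + (1 + 0.5) π − 0.5 π^T + 1 ŷ
1.5 π = 3.05 − 0.6 + 0.5 × 2.9 − 1 × (-0.5) = 4.4
π = 4.4 / 1.5 = 2.93

2.93%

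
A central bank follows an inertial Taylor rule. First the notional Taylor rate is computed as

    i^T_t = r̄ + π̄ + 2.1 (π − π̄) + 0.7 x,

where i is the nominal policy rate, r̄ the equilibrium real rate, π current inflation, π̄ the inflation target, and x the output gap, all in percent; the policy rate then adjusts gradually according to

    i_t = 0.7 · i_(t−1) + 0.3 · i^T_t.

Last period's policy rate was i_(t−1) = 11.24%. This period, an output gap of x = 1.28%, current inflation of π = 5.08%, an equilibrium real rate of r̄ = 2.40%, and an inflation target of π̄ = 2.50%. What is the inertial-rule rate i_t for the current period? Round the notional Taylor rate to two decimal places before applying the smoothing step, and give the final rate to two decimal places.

i^T_t = 2.40 + 2.50 + 2.1 × (5.08 − 2.50) + 0.7 × 1.28
   = 2.40 + 2.5 + 5.418 + 0.896 = 11.21
i_t = 0.7 × 11.24 + 0.3 × 11.21 = 7.868 + 3.363 = 11.23

11.23%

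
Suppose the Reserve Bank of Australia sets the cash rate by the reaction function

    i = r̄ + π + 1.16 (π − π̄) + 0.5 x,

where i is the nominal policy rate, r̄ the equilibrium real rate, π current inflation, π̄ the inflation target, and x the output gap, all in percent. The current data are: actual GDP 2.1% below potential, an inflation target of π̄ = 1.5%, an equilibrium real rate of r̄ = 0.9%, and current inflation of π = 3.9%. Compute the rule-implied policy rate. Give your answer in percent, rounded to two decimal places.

Output 2.1% below potential → x = -2.1.
i = 0.9 + 3.9 + 1.16 × (3.9 − 1.5) + 0.5 × (-2.1)
   = 0.9 + 3.9 + 2.784 − 1.05 = 6.53

6.53%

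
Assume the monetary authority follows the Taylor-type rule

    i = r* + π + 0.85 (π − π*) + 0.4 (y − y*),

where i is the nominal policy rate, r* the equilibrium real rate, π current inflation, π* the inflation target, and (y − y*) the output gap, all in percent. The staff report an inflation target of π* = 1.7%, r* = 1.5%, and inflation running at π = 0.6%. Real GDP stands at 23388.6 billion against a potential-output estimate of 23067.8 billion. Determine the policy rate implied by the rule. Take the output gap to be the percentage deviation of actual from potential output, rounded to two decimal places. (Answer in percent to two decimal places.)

Output gap = 100 × (23388.6 − 23067.8) / 23067.8 = 1.39%.
i = 1.50 + 0.60 + 0.85 × (0.60 − 1.70) + 0.4 × 1.39
   = 1.50 + 0.6 − 0.935 + 0.556 = 1.72

1.72%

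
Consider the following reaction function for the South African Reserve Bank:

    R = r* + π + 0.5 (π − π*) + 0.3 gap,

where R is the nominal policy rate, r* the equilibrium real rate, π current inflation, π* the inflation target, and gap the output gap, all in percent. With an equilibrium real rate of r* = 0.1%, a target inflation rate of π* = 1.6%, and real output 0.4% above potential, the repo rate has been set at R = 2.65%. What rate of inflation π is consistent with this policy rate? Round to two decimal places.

Output 0.4% above potential → gap = 0.4.
Collecting π: R = r* + (1 + 0.5) π − 0.5 π* + 0.3 gap
1.5 π = 2.65 − 0.1 + 0.5 × 1.6 − 0.3 × 0.4 = 3.23
π = 3.23 / 1.5 = 2.15

2.15%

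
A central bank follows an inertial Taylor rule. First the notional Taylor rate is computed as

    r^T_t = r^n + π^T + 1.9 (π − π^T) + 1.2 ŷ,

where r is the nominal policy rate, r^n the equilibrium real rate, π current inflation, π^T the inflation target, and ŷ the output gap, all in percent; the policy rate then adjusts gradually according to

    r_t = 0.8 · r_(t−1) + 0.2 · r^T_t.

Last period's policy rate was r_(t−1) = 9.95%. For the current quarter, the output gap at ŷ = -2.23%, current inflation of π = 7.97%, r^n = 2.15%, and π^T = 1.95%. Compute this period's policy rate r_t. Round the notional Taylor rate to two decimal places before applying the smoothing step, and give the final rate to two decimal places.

r^T_t = 2.15 + 1.95 + 1.9 × (7.97 − 1.95) + 1.2 × (-2.23)
   = 2.15 + 1.95 + 11.438 − 2.676 = 12.86
r_t = 0.8 × 9.95 + 0.2 × 12.86 = 7.96 + 2.572 = 10.53

10.53%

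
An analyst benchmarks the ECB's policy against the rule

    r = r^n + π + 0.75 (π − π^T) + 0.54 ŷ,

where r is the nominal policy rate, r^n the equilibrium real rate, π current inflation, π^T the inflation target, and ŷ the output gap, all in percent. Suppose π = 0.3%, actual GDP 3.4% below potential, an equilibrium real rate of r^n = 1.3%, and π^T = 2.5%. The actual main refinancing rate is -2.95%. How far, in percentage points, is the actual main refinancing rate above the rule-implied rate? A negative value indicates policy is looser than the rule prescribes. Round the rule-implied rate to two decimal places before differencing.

Output 3.4% below potential → ŷ = -3.4.
r = 1.3 + 0.3 + 0.75 × (0.3 − 2.5) + 0.54 × (-3.4)
   = 1.3 + 0.3 − 1.65 − 1.836 = -1.89
Deviation = -2.95 − (-1.89) = -1.06 pp.

-1.06 pp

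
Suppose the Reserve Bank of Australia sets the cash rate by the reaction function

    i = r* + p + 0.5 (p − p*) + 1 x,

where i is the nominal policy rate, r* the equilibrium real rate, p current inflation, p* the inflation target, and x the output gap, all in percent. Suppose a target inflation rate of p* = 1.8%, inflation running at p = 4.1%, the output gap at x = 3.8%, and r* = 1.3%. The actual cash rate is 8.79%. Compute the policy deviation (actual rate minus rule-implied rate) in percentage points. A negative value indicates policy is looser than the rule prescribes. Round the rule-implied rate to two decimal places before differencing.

i = 1.3 + 4.1 + 0.5 × (4.1 − 1.8) + 1 × 3.8
   = 1.3 + 4.1 + 1.15 + 3.8 = 10.35
Deviation = 8.79 − 10.35 = -1.56 pp.

-1.56 pp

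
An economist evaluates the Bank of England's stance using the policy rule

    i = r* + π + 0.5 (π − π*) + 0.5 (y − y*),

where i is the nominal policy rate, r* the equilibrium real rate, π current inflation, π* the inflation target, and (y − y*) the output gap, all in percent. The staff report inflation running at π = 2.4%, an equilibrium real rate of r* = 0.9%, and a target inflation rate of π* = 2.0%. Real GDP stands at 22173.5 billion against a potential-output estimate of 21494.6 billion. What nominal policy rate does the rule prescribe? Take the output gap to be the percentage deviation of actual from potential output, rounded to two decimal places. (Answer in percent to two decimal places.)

5.08%

Output gap = 100 × (22173.5 − 21494.6) / 21494.6 = 3.16%.
i = 0.90 + 2.40 + 0.5 × (2.40 − 2.00) + 0.5 × 3.16
   = 0.90 + 2.4 + 0.2 + 1.58 = 5.08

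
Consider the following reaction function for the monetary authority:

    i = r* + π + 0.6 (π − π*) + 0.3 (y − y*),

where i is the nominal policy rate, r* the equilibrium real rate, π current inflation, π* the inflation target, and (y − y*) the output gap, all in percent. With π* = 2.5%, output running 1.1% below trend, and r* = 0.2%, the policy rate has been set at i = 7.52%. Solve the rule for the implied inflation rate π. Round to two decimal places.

Output 1.1% below potential → (y − y*) = -1.1.
Collecting π: i = r* + (1 + 0.6) π − 0.6 π* + 0.3 (y − y*)
1.6 π = 7.52 − 0.2 + 0.6 × 2.5 − 0.3 × (-1.1) = 9.15
π = 9.15 / 1.6 = 5.72

5.72%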